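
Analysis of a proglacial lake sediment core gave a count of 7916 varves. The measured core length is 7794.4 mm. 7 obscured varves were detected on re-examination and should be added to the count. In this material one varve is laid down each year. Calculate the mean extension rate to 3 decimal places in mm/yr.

0.984 mm/yr

After corrections the count is 7916 + 7 = 7923 varves.
Mean rate = 7794.4 mm / 7923 years ≈ 0.984 mm/yr.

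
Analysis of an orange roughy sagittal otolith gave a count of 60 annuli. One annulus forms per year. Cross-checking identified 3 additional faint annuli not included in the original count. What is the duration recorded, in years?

63 yr

After corrections the count is 60 + 3 = 63 annuli.
At one annulus per year, that is 63 years.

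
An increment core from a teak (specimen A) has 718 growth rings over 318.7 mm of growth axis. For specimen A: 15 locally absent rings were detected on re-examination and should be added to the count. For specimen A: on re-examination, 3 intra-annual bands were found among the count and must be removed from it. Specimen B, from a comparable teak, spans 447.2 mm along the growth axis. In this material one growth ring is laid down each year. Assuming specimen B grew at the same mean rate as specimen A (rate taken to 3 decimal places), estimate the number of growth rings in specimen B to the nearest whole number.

1023 growth rings

Specimen A: correcting the raw count gives 718 − 3 + 15 = 730 true growth rings.
A: Extension rate ≈ 318.7 / 730 = 0.437 mm/year.
B spans 447.2 / 0.437 = 1023.34 years ≈ 1023 growth rings.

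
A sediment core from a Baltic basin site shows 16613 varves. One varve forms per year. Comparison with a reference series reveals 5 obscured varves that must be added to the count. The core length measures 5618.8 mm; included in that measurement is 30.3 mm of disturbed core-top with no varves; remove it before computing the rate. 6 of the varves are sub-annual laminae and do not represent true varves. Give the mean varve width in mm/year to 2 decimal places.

Correcting the raw count gives 16613 − 6 + 5 = 16612 true varves.
Removing the 30.3 mm offcut leaves 5618.8 − 30.3 = 5588.5 mm.
5588.5 mm over 16612 years gives 5588.5 / 16612 ≈ 0.34 mm/year.

0.34 mm/year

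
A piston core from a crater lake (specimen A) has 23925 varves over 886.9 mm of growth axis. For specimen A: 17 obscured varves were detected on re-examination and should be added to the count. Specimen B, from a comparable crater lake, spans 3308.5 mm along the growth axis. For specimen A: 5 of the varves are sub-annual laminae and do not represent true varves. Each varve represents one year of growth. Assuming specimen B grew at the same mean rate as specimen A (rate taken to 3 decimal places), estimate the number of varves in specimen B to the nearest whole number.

Specimen A: after corrections the count is 23925 − 5 + 17 = 23937 varves.
A: Extension rate ≈ 886.9 / 23937 = 0.037 mm per year.
Specimen B: 3308.5 mm / 0.037 mm per year = 89418.92 years ≈ 89419 varves.

89419 varves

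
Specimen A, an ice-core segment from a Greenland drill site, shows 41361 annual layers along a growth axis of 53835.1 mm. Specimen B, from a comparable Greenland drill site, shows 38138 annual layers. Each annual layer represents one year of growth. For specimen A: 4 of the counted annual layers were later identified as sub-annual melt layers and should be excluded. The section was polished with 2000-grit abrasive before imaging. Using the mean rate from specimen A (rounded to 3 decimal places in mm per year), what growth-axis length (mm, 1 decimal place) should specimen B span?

Specimen A: adjusted count: 41361 − 4 = 41357 annual layers.
A: 53835.1 mm over 41357 years gives 53835.1 / 41357 ≈ 1.302 mm per year.
Length of B = 1.302 × 38138 = 49655.7 mm.

49655.7 mm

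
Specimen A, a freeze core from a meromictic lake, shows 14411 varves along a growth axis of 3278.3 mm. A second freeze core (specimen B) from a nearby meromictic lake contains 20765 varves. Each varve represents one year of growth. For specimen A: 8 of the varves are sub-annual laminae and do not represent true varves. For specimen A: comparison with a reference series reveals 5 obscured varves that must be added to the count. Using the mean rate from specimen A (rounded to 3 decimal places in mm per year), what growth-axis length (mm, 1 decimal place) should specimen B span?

Specimen A: adjusted count: 14411 − 8 + 5 = 14408 varves.
A: Mean rate = 3278.3 mm / 14408 years ≈ 0.228 mm/year.
B's length ≈ 0.228 × 20765 = 4734.4 mm.

4734.4 mm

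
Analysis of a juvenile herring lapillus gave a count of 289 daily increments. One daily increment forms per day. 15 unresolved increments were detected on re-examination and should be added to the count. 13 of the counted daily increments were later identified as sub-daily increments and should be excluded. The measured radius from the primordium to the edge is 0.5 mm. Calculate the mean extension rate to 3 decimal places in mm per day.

0.002 mm per day

After corrections the count is 289 − 13 + 15 = 291 daily increments.
Extension rate ≈ 0.5 / 291 = 0.002 mm per day.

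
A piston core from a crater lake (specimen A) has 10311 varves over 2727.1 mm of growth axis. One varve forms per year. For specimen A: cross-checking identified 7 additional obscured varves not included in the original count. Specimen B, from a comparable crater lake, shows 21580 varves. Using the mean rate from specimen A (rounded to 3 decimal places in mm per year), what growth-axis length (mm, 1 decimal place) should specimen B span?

Specimen A: true varve count = 10311 + 7 = 10318.
A: Extension rate ≈ 2727.1 / 10318 = 0.264 mm/year.
B's length ≈ 0.264 × 21580 = 5697.1 mm.

5697.1 mm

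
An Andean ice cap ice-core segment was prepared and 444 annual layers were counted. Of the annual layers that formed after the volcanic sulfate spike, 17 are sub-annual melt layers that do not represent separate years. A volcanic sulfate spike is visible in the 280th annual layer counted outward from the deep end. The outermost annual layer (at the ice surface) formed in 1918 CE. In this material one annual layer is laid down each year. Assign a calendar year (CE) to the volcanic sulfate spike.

1771 CE

Between annual layer 280 and the ice surface there are 444 − 280 = 164 annual layers.
Excluding 17 false annual layers: 164 − 17 = 147.
1918 − 147 = 1771 CE.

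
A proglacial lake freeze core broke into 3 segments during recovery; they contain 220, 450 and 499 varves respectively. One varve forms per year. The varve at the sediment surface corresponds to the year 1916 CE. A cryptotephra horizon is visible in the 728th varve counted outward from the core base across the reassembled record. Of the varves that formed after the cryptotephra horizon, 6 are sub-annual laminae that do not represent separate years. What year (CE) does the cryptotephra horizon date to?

1481 CE

Total varves = 220 + 450 + 499 = 1169.
Between varve 728 and the sediment surface there are 1169 − 728 = 441 varves.
Removing the 6 false varves leaves 441 − 6 = 435 true varves beyond the cryptotephra horizon.
The varve at the sediment surface is 1916 CE, so the cryptotephra horizon dates to 1916 − 435 = 1481 CE.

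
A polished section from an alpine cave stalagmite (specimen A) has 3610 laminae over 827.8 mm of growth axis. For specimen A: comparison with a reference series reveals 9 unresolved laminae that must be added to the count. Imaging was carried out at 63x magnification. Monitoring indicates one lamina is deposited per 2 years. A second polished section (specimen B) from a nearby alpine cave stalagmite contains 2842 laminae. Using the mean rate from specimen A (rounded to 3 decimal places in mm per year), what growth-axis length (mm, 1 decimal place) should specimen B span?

648.0 mm

Specimen A: true lamina count = 3610 + 9 = 3619.
Specimen A: at 2 years per lamina, 3619 × 2 = 7238 years.
A: 827.8 mm over 7238 years gives 827.8 / 7238 ≈ 0.114 mm/year.
Specimen B: at 2 years per lamina, 2842 × 2 = 5684 years. For B, 0.114 mm/year × 5684 years = 648.0 mm.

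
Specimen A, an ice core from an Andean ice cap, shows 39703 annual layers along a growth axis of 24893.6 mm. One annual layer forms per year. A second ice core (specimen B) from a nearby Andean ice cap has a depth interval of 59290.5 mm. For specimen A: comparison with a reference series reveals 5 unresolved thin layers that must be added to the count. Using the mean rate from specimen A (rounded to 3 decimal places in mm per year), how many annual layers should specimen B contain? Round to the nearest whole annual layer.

Specimen A: correcting the raw count gives 39703 + 5 = 39708 true annual layers.
A: Mean rate = 24893.6 mm / 39708 years ≈ 0.627 mm/yr.
For B, 59290.5 / 0.627 = 94562.20 years ≈ 94562 annual layers.

94562 annual layers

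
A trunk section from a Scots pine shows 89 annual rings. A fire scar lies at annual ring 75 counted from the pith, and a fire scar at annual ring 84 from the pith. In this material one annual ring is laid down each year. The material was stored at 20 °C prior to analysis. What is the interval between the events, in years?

84 − 75 = 9 annual rings lie between the two events.
One annual ring per year makes the interval 9 years.

9 years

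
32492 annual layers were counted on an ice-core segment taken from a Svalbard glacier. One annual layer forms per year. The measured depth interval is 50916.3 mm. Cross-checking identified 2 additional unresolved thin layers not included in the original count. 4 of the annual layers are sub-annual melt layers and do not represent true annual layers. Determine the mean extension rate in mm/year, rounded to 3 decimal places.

Adjusted count: 32492 − 4 + 2 = 32490 annual layers.
Mean rate = 50916.3 mm / 32490 years ≈ 1.567 mm/year.

1.567 mm/year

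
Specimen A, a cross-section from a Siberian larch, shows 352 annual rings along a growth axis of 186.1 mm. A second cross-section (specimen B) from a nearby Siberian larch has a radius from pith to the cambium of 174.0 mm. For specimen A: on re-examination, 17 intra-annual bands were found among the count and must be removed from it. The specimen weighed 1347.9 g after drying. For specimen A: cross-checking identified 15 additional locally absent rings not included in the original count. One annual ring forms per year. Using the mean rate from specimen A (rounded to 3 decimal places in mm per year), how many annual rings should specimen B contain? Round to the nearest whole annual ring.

327 annual rings

Specimen A: adjusted count: 352 − 17 + 15 = 350 annual rings.
A: 186.1 mm over 350 years gives 186.1 / 350 ≈ 0.532 mm/yr.
B spans 174.0 / 0.532 = 327.07 years ≈ 327 annual rings.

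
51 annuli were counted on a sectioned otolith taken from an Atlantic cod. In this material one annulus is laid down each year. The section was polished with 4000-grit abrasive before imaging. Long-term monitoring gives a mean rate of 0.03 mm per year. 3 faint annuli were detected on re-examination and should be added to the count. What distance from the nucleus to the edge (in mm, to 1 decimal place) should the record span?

Correcting the raw count gives 51 + 3 = 54 true annuli.
Predicted length = 0.03 mm/year × 54 years = 1.6 mm.

1.6 mm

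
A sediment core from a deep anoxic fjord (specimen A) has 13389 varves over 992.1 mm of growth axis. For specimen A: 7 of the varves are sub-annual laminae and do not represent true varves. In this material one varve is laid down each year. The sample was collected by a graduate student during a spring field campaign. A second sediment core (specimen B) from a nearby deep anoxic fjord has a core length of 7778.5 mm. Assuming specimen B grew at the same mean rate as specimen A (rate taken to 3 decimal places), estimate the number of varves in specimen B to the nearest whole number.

Specimen A: true varve count = 13389 − 7 = 13382.
A: Extension rate ≈ 992.1 / 13382 = 0.074 mm per year.
B spans 7778.5 / 0.074 = 105114.86 years ≈ 105115 varves.

105115 varves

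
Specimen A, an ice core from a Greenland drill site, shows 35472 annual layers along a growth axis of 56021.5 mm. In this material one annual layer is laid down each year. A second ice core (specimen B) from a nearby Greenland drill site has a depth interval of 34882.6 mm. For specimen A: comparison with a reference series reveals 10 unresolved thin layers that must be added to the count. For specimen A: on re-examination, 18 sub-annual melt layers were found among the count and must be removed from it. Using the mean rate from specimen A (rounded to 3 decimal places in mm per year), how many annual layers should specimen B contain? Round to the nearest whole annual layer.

22078 annual layers

Specimen A: after corrections the count is 35472 − 18 + 10 = 35464 annual layers.
A: Mean rate = 56021.5 mm / 35464 years ≈ 1.580 mm/yr.
Specimen B: 34882.6 mm / 1.580 mm per year = 22077.59 years ≈ 22078 annual layers.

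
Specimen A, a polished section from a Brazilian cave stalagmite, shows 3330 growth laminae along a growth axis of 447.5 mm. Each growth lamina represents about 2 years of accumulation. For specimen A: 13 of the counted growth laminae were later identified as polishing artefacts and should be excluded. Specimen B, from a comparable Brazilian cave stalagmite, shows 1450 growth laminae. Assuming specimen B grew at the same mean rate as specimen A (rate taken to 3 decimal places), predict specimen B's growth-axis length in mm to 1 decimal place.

194.3 mm

Specimen A: adjusted count: 3330 − 13 = 3317 growth laminae.
Specimen A: at 2 years per growth lamina, 3317 × 2 = 6634 years.
A: 447.5 mm over 6634 years gives 447.5 / 6634 ≈ 0.067 mm/yr.
Specimen B: at 2 years per growth lamina, 1450 × 2 = 2900 years. Length of B = 0.067 × 2900 = 194.3 mm.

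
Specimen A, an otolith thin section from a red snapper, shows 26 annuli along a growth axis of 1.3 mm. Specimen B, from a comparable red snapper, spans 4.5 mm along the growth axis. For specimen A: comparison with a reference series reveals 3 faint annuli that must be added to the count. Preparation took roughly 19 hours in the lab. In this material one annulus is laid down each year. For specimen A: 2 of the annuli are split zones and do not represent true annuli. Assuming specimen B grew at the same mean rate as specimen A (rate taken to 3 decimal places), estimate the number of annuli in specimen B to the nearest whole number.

Specimen A: adjusted count: 26 − 2 + 3 = 27 annuli.
A: Mean rate = 1.3 mm / 27 years ≈ 0.048 mm/yr.
Specimen B: 4.5 mm / 0.048 mm per year = 93.75 years ≈ 94 annuli.

94 annuli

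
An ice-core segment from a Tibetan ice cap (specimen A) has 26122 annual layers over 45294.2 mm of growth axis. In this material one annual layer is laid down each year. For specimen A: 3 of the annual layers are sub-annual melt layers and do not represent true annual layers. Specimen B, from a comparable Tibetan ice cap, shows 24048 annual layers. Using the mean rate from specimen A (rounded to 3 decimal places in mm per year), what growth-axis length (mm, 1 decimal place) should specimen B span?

Specimen A: after corrections the count is 26122 − 3 = 26119 annual layers.
A: Mean rate = 45294.2 mm / 26119 years ≈ 1.734 mm/yr.
For B, 1.734 mm/year × 24048 years = 41699.2 mm.

41699.2 mm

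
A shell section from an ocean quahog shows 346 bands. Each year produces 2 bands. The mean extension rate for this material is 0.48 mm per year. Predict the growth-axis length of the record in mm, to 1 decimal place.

83.0 mm

Dividing by 2 bands per year: 346 / 2 = 173 years.
Predicted length = 0.48 mm/year × 173 years = 83.0 mm.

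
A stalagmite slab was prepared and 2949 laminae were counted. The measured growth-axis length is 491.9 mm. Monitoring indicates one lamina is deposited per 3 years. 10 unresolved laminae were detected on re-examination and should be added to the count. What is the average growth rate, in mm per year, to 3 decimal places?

Adjusted count: 2949 + 10 = 2959 laminae.
2959 laminae at 3 years each span 2959 × 3 = 8877 years.
Mean rate = 491.9 mm / 8877 years ≈ 0.055 mm per year.

0.055 mm per year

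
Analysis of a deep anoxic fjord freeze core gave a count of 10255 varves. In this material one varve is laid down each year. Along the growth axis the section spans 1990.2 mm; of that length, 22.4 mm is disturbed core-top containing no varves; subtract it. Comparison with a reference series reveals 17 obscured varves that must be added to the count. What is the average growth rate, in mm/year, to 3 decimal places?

0.192 mm/year

Adjusted count: 10255 + 17 = 10272 varves.
Net length = 1990.2 − 22.4 = 1967.8 mm.
1967.8 mm over 10272 years gives 1967.8 / 10272 ≈ 0.192 mm/year.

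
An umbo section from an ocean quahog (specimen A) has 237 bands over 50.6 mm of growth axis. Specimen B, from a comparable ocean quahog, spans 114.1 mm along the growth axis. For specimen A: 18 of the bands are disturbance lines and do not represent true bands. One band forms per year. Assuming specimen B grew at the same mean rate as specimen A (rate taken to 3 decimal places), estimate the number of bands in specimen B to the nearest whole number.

494 bands

Specimen A: after corrections the count is 237 − 18 = 219 bands.
A: 50.6 mm over 219 years gives 50.6 / 219 ≈ 0.231 mm/year.
Specimen B: 114.1 mm / 0.231 mm per year = 493.94 years ≈ 494 bands.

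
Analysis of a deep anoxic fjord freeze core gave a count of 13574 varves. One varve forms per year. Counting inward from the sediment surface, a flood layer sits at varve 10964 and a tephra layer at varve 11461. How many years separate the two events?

11461 − 10964 = 497 varves lie between the two events.
One varve per year makes the interval 497 years.

497 years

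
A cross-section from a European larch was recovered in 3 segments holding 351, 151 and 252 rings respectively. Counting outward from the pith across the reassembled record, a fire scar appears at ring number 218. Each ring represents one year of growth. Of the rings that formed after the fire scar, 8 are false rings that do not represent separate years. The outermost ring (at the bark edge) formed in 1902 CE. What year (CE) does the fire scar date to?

1374 CE

Total rings = 351 + 151 + 252 = 754.
The fire scar sits at ring 218 from the pith, so 754 − 218 = 536 rings formed after it.
Removing the 8 false rings leaves 536 − 8 = 528 true rings beyond the fire scar.
The ring at the bark edge is 1902 CE, so the fire scar dates to 1902 − 528 = 1374 CE.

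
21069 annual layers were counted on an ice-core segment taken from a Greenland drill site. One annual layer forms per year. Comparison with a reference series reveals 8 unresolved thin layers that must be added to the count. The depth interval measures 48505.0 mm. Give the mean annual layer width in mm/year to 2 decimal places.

Adjusted count: 21069 + 8 = 21077 annual layers.
Extension rate ≈ 48505.0 / 21077 = 2.30 mm/year.

2.30 mm/year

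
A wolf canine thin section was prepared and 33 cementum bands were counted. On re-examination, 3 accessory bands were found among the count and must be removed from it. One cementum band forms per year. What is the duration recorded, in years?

30 years

True cementum band count = 33 − 3 = 30.
With a one-to-one cementum band periodicity this is 30 years.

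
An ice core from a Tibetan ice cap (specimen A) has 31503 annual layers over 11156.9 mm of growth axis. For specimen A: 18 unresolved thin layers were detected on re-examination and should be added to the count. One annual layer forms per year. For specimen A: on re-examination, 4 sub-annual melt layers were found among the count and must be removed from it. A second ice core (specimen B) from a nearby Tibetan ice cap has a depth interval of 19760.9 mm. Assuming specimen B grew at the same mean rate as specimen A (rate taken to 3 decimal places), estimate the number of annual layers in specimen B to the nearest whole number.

Specimen A: adjusted count: 31503 − 4 + 18 = 31517 annual layers.
A: 11156.9 mm over 31517 years gives 11156.9 / 31517 ≈ 0.354 mm/year.
B spans 19760.9 / 0.354 = 55821.75 years ≈ 55822 annual layers.

55822 annual layers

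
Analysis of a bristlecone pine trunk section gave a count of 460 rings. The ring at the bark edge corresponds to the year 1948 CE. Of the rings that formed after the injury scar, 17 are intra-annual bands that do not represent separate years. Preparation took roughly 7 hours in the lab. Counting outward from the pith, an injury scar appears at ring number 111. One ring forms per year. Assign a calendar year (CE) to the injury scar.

1616 CE

Between ring 111 and the bark edge there are 460 − 111 = 349 rings.
Excluding 17 false rings: 349 − 17 = 332.
The ring at the bark edge is 1948 CE, so the injury scar dates to 1948 − 332 = 1616 CE.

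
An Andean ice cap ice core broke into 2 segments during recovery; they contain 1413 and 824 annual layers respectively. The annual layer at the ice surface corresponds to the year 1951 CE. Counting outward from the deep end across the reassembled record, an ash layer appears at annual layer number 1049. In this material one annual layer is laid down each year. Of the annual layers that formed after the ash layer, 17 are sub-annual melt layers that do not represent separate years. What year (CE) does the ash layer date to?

780 CE

Total annual layers = 1413 + 824 = 2237.
2237 − 1049 = 1188 annual layers lie beyond the ash layer toward the ice surface.
1188 − 17 false = 1171 true annual layers after the ash layer.
1951 − 1171 = 780 CE.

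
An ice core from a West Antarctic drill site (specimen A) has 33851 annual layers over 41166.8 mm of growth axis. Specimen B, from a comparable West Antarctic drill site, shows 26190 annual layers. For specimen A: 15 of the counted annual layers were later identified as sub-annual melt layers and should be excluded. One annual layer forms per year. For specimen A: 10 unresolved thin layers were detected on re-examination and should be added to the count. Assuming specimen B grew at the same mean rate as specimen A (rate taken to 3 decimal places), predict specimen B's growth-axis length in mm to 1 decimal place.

31847.0 mm

Specimen A: true annual layer count = 33851 − 15 + 10 = 33846.
A: Mean rate = 41166.8 mm / 33846 years ≈ 1.216 mm/year.
Length of B = 1.216 × 26190 = 31847.0 mm.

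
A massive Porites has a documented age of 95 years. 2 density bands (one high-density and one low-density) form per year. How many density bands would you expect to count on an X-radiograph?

Expected density bands: 95 × 2 = 190.
So 190 density bands should be present.

190 density bands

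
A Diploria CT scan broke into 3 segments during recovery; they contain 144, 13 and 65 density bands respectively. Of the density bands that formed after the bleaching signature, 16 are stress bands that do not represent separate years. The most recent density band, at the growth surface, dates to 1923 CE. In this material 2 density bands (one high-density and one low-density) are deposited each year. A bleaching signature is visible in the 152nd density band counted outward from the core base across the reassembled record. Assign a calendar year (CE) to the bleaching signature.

1896 CE

Total density bands = 144 + 13 + 65 = 222.
The bleaching signature sits at density band 152 from the core base, so 222 − 152 = 70 density bands formed after it.
Excluding 16 false density bands: 70 − 16 = 54.
54 density bands at 2 per year is 54 / 2 = 27 years.
Counting back 27 years from 1923 CE places the bleaching signature in 1923 − 27 = 1896 CE.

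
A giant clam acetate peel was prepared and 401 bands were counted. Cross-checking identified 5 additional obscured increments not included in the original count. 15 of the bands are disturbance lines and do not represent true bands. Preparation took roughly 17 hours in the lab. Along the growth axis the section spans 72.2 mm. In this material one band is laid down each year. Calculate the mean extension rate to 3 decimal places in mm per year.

0.185 mm per year

Correcting the raw count gives 401 − 15 + 5 = 391 true bands.
72.2 mm over 391 years gives 72.2 / 391 ≈ 0.185 mm per year.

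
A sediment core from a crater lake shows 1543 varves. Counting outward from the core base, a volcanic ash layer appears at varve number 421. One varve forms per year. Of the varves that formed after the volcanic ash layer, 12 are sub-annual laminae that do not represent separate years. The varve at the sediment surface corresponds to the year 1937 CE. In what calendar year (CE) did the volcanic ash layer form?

827 CE

The volcanic ash layer sits at varve 421 from the core base, so 1543 − 421 = 1122 varves formed after it.
Removing the 12 false varves leaves 1122 − 12 = 1110 true varves beyond the volcanic ash layer.
Counting back 1110 years from 1937 CE places the volcanic ash layer in 1937 − 1110 = 827 CE.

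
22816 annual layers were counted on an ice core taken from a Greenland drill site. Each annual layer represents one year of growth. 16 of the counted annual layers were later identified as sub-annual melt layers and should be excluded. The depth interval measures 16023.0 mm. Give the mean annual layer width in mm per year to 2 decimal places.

0.70 mm per year

Adjusted count: 22816 − 16 = 22800 annual layers.
16023.0 mm over 22800 years gives 16023.0 / 22800 ≈ 0.70 mm per year.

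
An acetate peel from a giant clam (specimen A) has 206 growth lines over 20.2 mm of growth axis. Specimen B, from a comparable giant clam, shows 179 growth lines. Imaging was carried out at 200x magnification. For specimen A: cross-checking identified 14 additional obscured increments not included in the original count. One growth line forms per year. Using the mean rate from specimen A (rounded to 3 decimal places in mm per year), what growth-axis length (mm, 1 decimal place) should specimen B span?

16.5 mm

Specimen A: after corrections the count is 206 + 14 = 220 growth lines.
A: 20.2 mm over 220 years gives 20.2 / 220 ≈ 0.092 mm per year.
B's length ≈ 0.092 × 179 = 16.5 mm.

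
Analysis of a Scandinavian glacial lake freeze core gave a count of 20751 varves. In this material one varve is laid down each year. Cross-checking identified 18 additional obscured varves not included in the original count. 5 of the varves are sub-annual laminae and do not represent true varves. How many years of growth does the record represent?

20764 yr

Correcting the raw count gives 20751 − 5 + 18 = 20764 true varves.
With a one-to-one varve periodicity this is 20764 years.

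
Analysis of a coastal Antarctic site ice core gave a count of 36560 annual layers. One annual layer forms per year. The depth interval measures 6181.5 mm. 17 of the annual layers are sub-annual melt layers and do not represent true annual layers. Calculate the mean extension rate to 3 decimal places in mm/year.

True annual layer count = 36560 − 17 = 36543.
Extension rate ≈ 6181.5 / 36543 = 0.169 mm/year.

0.169 mm/year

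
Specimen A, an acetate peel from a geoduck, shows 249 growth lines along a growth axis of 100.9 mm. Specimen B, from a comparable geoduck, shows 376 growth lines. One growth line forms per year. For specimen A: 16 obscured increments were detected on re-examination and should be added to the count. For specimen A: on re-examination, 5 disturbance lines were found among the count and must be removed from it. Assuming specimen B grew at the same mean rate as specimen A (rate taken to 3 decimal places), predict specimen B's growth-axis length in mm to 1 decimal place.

Specimen A: adjusted count: 249 − 5 + 16 = 260 growth lines.
A: Mean rate = 100.9 mm / 260 years ≈ 0.388 mm/yr.
For B, 0.388 mm/year × 376 years = 145.9 mm.

145.9 mm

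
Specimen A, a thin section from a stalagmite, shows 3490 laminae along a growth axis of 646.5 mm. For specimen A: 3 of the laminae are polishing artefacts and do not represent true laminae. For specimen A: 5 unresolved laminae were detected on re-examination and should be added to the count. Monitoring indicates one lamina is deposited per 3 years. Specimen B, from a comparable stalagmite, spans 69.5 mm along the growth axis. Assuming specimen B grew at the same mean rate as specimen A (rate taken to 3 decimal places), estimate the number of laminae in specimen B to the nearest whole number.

374 laminae

Specimen A: adjusted count: 3490 − 3 + 5 = 3492 laminae.
Specimen A: at 3 years per lamina, 3492 × 3 = 10476 years.
A: 646.5 mm over 10476 years gives 646.5 / 10476 ≈ 0.062 mm/yr.
For B, 69.5 / 0.062 = 1120.97 years; at 3 years per lamina that is 1120.97 / 3 ≈ 374 laminae.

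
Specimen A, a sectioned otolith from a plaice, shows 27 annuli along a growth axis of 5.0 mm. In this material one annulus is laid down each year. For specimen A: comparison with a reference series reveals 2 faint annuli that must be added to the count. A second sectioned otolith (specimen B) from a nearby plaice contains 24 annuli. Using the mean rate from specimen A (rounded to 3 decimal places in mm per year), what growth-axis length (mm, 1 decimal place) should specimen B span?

Specimen A: after corrections the count is 27 + 2 = 29 annuli.
A: Extension rate ≈ 5.0 / 29 = 0.172 mm/yr.
Length of B = 0.172 × 24 = 4.1 mm.

4.1 mm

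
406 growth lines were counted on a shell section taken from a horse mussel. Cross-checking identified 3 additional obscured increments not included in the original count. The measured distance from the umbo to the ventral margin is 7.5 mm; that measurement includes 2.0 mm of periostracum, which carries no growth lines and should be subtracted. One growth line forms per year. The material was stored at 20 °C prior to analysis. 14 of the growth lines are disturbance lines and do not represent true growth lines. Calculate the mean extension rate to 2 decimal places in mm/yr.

True growth line count = 406 − 14 + 3 = 395.
The growth record spans 7.5 − 2.0 = 5.5 mm.
Mean rate = 5.5 mm / 395 years ≈ 0.01 mm/yr.

0.01 mm/yr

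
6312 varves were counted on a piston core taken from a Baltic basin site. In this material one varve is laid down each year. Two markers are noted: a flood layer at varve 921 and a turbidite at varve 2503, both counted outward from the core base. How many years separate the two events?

1582 years

The two markers are separated by 2503 − 921 = 1582 varves.
At one varve per year, 1582 years elapsed between them.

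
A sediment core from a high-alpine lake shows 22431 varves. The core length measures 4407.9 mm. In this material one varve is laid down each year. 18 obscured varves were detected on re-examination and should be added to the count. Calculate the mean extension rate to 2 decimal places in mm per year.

0.20 mm per year

Correcting the raw count gives 22431 + 18 = 22449 true varves.
Mean rate = 4407.9 mm / 22449 years ≈ 0.20 mm per year.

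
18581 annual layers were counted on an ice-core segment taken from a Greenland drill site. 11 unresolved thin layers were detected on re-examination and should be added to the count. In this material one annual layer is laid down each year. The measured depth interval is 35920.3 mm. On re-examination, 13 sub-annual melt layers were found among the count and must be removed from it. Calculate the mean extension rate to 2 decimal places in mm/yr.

1.93 mm/yr

True annual layer count = 18581 − 13 + 11 = 18579.
Mean rate = 35920.3 mm / 18579 years ≈ 1.93 mm/yr.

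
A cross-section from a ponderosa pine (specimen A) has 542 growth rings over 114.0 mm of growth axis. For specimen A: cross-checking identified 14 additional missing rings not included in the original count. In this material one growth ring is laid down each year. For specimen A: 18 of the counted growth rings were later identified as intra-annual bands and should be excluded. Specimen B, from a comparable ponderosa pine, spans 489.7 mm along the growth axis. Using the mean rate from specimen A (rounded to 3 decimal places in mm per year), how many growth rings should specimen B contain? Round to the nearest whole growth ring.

Specimen A: after corrections the count is 542 − 18 + 14 = 538 growth rings.
A: Mean rate = 114.0 mm / 538 years ≈ 0.212 mm per year.
B spans 489.7 / 0.212 = 2309.91 years ≈ 2310 growth rings.

2310 growth rings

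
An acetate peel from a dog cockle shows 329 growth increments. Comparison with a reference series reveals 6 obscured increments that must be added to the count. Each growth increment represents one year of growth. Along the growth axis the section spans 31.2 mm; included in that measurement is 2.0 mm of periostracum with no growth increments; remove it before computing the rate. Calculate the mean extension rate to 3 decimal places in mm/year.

True growth increment count = 329 + 6 = 335.
Net length = 31.2 − 2.0 = 29.2 mm.
29.2 mm over 335 years gives 29.2 / 335 ≈ 0.087 mm/year.

0.087 mm/year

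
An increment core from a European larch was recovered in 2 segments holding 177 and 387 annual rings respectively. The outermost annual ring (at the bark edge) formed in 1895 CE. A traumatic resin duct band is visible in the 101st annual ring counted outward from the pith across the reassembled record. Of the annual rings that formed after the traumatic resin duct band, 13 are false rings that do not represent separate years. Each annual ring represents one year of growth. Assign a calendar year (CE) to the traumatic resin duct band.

1445 CE

Total annual rings = 177 + 387 = 564.
The traumatic resin duct band sits at annual ring 101 from the pith, so 564 − 101 = 463 annual rings formed after it.
Excluding 13 false annual rings: 463 − 13 = 450.
The annual ring at the bark edge is 1895 CE, so the traumatic resin duct band dates to 1895 − 450 = 1445 CE.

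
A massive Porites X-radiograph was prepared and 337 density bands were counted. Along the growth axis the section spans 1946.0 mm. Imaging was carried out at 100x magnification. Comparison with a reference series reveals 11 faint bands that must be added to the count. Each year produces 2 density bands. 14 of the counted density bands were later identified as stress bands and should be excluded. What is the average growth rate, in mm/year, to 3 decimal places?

11.653 mm/year

Correcting the raw count gives 337 − 14 + 11 = 334 true density bands.
Dividing by 2 density bands per year: 334 / 2 = 167 years.
Mean rate = 1946.0 mm / 167 years ≈ 11.653 mm/year.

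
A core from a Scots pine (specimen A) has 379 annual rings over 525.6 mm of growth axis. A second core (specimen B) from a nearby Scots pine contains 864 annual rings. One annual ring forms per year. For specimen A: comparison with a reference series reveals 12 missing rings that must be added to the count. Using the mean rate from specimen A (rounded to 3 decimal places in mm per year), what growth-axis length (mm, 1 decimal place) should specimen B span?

Specimen A: correcting the raw count gives 379 + 12 = 391 true annual rings.
A: 525.6 mm over 391 years gives 525.6 / 391 ≈ 1.344 mm/yr.
For B, 1.344 mm/year × 864 years = 1161.2 mm.

1161.2 mm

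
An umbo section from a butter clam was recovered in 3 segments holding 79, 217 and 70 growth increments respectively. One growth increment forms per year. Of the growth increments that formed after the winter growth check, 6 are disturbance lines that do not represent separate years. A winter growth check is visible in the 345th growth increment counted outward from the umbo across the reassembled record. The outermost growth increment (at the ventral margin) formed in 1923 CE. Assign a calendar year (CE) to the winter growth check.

Total growth increments = 79 + 217 + 70 = 366.
Between growth increment 345 and the ventral margin there are 366 − 345 = 21 growth increments.
Removing the 6 false growth increments leaves 21 − 6 = 15 true growth increments beyond the winter growth check.
The growth increment at the ventral margin is 1923 CE, so the winter growth check dates to 1923 − 15 = 1908 CE.

1908 CE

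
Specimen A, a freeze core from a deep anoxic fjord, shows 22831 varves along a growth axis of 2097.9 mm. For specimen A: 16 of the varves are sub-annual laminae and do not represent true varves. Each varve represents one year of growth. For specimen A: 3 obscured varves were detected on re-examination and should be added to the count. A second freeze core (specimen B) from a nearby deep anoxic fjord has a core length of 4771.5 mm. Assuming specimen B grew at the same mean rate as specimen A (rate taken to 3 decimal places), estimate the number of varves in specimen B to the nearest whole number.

51864 varves

Specimen A: adjusted count: 22831 − 16 + 3 = 22818 varves.
A: 2097.9 mm over 22818 years gives 2097.9 / 22818 ≈ 0.092 mm/yr.
Specimen B: 4771.5 mm / 0.092 mm per year = 51864.13 years ≈ 51864 varves.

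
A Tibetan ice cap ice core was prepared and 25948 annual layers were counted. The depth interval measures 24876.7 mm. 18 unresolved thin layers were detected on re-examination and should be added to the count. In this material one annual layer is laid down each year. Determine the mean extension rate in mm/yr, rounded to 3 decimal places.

True annual layer count = 25948 + 18 = 25966.
Extension rate ≈ 24876.7 / 25966 = 0.958 mm/yr.

0.958 mm/yr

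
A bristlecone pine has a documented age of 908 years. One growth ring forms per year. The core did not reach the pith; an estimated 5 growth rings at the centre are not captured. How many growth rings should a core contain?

903 growth rings

At one growth ring per year, 908 years correspond to 908 growth rings.
Subtracting the 5 growth rings not captured gives 908 − 5 = 903 growth rings in the record.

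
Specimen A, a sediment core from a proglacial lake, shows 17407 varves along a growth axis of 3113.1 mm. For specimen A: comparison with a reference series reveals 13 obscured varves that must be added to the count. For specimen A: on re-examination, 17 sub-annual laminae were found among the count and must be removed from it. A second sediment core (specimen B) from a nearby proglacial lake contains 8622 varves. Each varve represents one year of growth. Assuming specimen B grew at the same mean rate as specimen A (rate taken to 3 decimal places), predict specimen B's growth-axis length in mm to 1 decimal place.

Specimen A: adjusted count: 17407 − 17 + 13 = 17403 varves.
A: 3113.1 mm over 17403 years gives 3113.1 / 17403 ≈ 0.179 mm/yr.
Length of B = 0.179 × 8622 = 1543.3 mm.

1543.3 mm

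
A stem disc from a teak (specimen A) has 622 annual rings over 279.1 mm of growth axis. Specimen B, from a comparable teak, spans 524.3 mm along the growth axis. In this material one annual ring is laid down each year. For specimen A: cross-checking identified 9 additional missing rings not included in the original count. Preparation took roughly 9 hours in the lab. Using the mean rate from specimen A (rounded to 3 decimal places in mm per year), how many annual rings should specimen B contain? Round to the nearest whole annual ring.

1186 annual rings

Specimen A: correcting the raw count gives 622 + 9 = 631 true annual rings.
A: Extension rate ≈ 279.1 / 631 = 0.442 mm/year.
Specimen B: 524.3 mm / 0.442 mm per year = 1186.20 years ≈ 1186 annual rings.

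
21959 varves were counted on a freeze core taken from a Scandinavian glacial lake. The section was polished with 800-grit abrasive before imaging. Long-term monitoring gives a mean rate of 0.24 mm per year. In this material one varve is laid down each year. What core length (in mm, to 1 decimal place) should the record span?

5270.2 mm

21959 years of growth are recorded.
21959 years at 0.24 mm/year gives 0.24 × 21959 = 5270.2 mm.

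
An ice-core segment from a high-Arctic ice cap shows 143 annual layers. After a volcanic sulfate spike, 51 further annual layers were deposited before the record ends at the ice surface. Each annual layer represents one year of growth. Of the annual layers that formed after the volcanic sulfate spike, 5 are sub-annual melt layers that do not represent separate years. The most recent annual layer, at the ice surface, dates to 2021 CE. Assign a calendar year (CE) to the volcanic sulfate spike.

51 annual layers formed after the volcanic sulfate spike.
Excluding 5 false annual layers: 51 − 5 = 46.
The annual layer at the ice surface is 2021 CE, so the volcanic sulfate spike dates to 2021 − 46 = 1975 CE.

1975 CE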